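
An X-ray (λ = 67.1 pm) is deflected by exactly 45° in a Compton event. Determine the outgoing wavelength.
67.8106 pm

Using the Compton formula: λ' = λ + λ_C(1 − cos θ)

For θ = 45°, cos θ = √2/2 (exact) ≈ 0.7071, so:
1 − cos 45° = 1 − (√2/2) ≈ 0.2929

Δλ = λ_C × 0.2929 = 2.4263 × 0.2929 = 0.7106 pm

λ' = 67.1 + 0.7106 = 67.8106 pm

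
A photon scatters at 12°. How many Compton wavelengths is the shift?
0.0219 λ_C

The Compton shift formula is:
Δλ = λ_C(1 - cos θ)

Dividing both sides by λ_C:
Δλ/λ_C = 1 - cos θ

For θ = 12°:
Δλ/λ_C = 1 - cos(12°)
Δλ/λ_C = 1 - 0.9781
Δλ/λ_C = 0.0219

This means the shift is 0.0219 × λ_C = 0.0530 pm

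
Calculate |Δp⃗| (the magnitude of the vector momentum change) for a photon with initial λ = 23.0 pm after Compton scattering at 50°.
2.3927e-23 kg·m/s

Photon momentum magnitude is p = h/λ.

Initial momentum:
p₀ = h/λ = 6.6261e-34/2.3000e-11 = 2.8809e-23 kg·m/s

After scattering:
λ' = λ + Δλ = 23.0 + 0.8667 = 23.8667 pm
p' = h/λ' = 6.6261e-34/2.3867e-11 = 2.7763e-23 kg·m/s

Momentum is a vector; the scattered photon's direction makes angle θ = 50° with the incident direction. The magnitude of the vector change Δp⃗ = p⃗₀ − p⃗' is found from the law of cosines:
|Δp⃗|² = p₀² + p'² − 2p₀p'cos θ
|Δp⃗|² = (2.8809e-23)² + (2.7763e-23)² − 2·2.8809e-23·2.7763e-23·cos(50°)
|Δp⃗| = 2.3927e-23 kg·m/s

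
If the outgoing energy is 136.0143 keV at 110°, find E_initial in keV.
211.5999 keV

Convert final energy to wavelength (hc ≈ 1239.842 keV·pm):
λ' = hc/E' = 1239.842 / 136.0143 = 9.1155 pm

Calculate the Compton shift:
Δλ = λ_C(1 - cos(110°))
Δλ = 2.4263 × (1 - cos(110°))
Δλ = 3.2562 pm

Initial wavelength:
λ = λ' - Δλ = 9.1155 - 3.2562 = 5.8594 pm

Initial energy:
E = hc/λ = 1239.842 / 5.8594 = 211.5999 keV

(Intermediate values are shown rounded; full precision is carried through to the final answer.)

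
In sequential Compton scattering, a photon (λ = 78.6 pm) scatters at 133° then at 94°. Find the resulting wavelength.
85.2766 pm

Apply Compton shift twice:

First scattering at θ₁ = 133°:
Δλ₁ = λ_C(1 - cos(133°))
Δλ₁ = 2.4263 × 1.6820
Δλ₁ = 4.0810 pm

After first scattering:
λ₁ = 78.6 + 4.0810 = 82.6810 pm

Second scattering at θ₂ = 94°:
Δλ₂ = λ_C(1 - cos(94°))
Δλ₂ = 2.4263 × 1.0698
Δλ₂ = 2.5956 pm

Final wavelength:
λ₂ = 82.6810 + 2.5956 = 85.2766 pm

Total shift: Δλ_total = 4.0810 + 2.5956 = 6.6766 pm

(Intermediate values are shown rounded; full precision is carried through to the final answer.)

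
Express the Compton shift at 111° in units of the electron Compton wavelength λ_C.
1.3584 λ_C

The Compton shift formula is:
Δλ = λ_C(1 - cos θ)

Dividing both sides by λ_C:
Δλ/λ_C = 1 - cos θ

For θ = 111°:
Δλ/λ_C = 1 - cos(111°)
Δλ/λ_C = 1 - -0.3584
Δλ/λ_C = 1.3584

This means the shift is 1.3584 × λ_C = 3.2958 pm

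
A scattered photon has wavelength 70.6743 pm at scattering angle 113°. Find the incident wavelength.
67.3000 pm

From λ' = λ + Δλ, we have λ = λ' - Δλ

First calculate the Compton shift:
Δλ = λ_C(1 - cos θ)
Δλ = 2.4263 × (1 - cos(113°))
Δλ = 2.4263 × 1.3907
Δλ = 3.3743 pm

Initial wavelength:
λ = λ' - Δλ
λ = 70.6743 - 3.3743
λ = 67.3000 pm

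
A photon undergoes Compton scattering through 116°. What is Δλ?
3.4899 pm

Using the Compton scattering formula:
Δλ = λ_C(1 - cos θ)

where λ_C = h/(m_e·c) ≈ 2.4263 pm is the Compton wavelength of an electron.

For θ = 116°:
cos(116°) = -0.4384
1 - cos(116°) = 1.4384

Δλ = 2.4263 × 1.4384
Δλ = 3.4899 pm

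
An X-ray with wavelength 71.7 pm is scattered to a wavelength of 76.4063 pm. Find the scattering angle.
160.00°

First find the wavelength shift:
Δλ = λ' - λ = 76.4063 - 71.7 = 4.7063 pm

Using Δλ = λ_C(1 - cos θ), with λ_C = h/(m_e·c) ≈ 2.42631024 pm:
cos θ = 1 - Δλ/λ_C
cos θ = 1 - 4.7063/2.42631024
cos θ = -0.939694

θ = arccos(-0.939694)
θ = 160.00°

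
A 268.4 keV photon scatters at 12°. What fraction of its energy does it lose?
0.0113 (or 1.13%)

Calculate initial and final photon energies:

Initial: E₀ = 268.4 keV → λ₀ = 4.6194 pm
Compton shift: Δλ = 0.0530 pm
Final wavelength: λ' = 4.6724 pm
Final energy: E' = 265.3543 keV

Fractional energy loss:
(E₀ - E')/E₀ = (268.4000 - 265.3543)/268.4000
= 3.0457/268.4000
= 0.0113
= 1.13%

(Intermediate values are shown rounded; full precision is carried through to the final answer.)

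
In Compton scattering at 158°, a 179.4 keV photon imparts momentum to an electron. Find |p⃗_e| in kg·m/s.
1.5043e-22 kg·m/s

The electron is initially at rest, so by conservation of momentum:
p⃗_e = p⃗₀ − p⃗'  (incident photon momentum minus scattered photon momentum)

Photon momentum magnitudes (p = h/λ = E/c):
λ₀ = hc/E₀ = 6.9110 pm → p₀ = h/λ₀ = 9.5876e-23 kg·m/s
Δλ = λ_C(1 − cos 158°) = 4.6759 pm
λ' = 11.5870 pm → p' = h/λ' = 5.7185e-23 kg·m/s

The scattered photon makes angle θ = 158° with the incident direction, so by the law of cosines:
|p⃗_e|² = p₀² + p'² − 2p₀p'cos θ
|p⃗_e|² = (9.5876e-23)² + (5.7185e-23)² − 2·9.5876e-23·5.7185e-23·cos(158°)
|p⃗_e| = 1.5043e-22 kg·m/s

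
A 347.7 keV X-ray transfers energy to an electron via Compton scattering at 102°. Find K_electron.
156.8555 keV

By energy conservation: K_e = E_initial - E_final

First find the scattered photon energy:
Initial wavelength: λ = hc/E = 3.5658 pm
Compton shift: Δλ = λ_C(1 - cos(102°)) = 2.9308 pm
Final wavelength: λ' = 3.5658 + 2.9308 = 6.4966 pm
Final photon energy: E' = hc/λ' = 190.8445 keV

Electron kinetic energy:
K_e = E - E' = 347.7000 - 190.8445 = 156.8555 keV

(Intermediate values are shown rounded; full precision is carried through to the final answer.)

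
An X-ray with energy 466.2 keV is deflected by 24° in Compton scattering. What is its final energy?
432.1167 keV

First convert energy to wavelength:
λ = hc/E, with hc ≈ 1239.842 keV·pm (i.e. 1239.842 eV·nm)

For E = 466.2 keV = 466200 eV:
λ = 1239.842 keV·pm / 466.2 keV
λ = 2.6595 pm

Calculate the Compton shift:
Δλ = λ_C(1 - cos(24°)) = 2.4263 × 0.0865
Δλ = 0.2098 pm

Final wavelength:
λ' = 2.6595 + 0.2098 = 2.8692 pm

Final energy:
E' = hc/λ' = 1239.842 / 2.8692 = 432.1167 keV

(Intermediate values are shown rounded; full precision is carried through to the final answer.)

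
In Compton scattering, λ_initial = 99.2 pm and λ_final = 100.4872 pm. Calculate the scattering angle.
62.00°

First find the wavelength shift:
Δλ = λ' - λ = 100.4872 - 99.2 = 1.2872 pm

Using Δλ = λ_C(1 - cos θ), with λ_C = h/(m_e·c) ≈ 2.42631024 pm:
cos θ = 1 - Δλ/λ_C
cos θ = 1 - 1.2872/2.42631024
cos θ = 0.469483

θ = arccos(0.469483)
θ = 62.00°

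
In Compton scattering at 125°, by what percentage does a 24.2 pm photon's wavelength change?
15.7768%

Calculate the Compton shift:
Δλ = λ_C(1 - cos(125°))
Δλ = 2.4263 × (1 - cos(125°))
Δλ = 2.4263 × 1.5736
Δλ = 3.8180 pm

Percentage change:
(Δλ/λ₀) × 100 = (3.8180/24.2) × 100
= 15.7768%

(Intermediate values are shown rounded; full precision is carried through to the final answer.)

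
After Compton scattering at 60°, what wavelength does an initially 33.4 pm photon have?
34.6132 pm

Using the Compton formula: λ' = λ + λ_C(1 − cos θ)

For θ = 60°, cos θ = 1/2 (exact) = 0.5000, so:
1 − cos 60° = 1 − (1/2) = 0.5000

Δλ = λ_C × 0.5000 = 2.4263 × 0.5000 = 1.2132 pm

λ' = 33.4 + 1.2132 = 34.6132 pm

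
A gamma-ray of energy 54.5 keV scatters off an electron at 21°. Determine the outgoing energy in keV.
54.1166 keV

First convert energy to wavelength:
λ = hc/E, with hc ≈ 1239.842 keV·pm (i.e. 1239.842 eV·nm)

For E = 54.5 keV = 54500 eV:
λ = 1239.842 keV·pm / 54.5 keV
λ = 22.7494 pm

Calculate the Compton shift:
Δλ = λ_C(1 - cos(21°)) = 2.4263 × 0.0664
Δλ = 0.1612 pm

Final wavelength:
λ' = 22.7494 + 0.1612 = 22.9105 pm

Final energy:
E' = hc/λ' = 1239.842 / 22.9105 = 54.1166 keV

(Intermediate values are shown rounded; full precision is carried through to the final answer.)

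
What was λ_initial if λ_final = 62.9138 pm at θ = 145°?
58.5000 pm

From λ' = λ + Δλ, we have λ = λ' - Δλ

First calculate the Compton shift:
Δλ = λ_C(1 - cos θ)
Δλ = 2.4263 × (1 - cos(145°))
Δλ = 2.4263 × 1.8192
Δλ = 4.4138 pm

Initial wavelength:
λ = λ' - Δλ
λ = 62.9138 - 4.4138
λ = 58.5000 pm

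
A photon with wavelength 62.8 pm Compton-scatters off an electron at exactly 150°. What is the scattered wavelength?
67.3276 pm

Using the Compton formula: λ' = λ + λ_C(1 − cos θ)

For θ = 150°, cos θ = -√3/2 (exact) ≈ -0.8660, so:
1 − cos 150° = 1 − (-√3/2) ≈ 1.8660

Δλ = λ_C × 1.8660 = 2.4263 × 1.8660 = 4.5276 pm

λ' = 62.8 + 4.5276 = 67.3276 pm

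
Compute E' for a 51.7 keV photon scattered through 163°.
43.1579 keV

First convert energy to wavelength:
λ = hc/E, with hc ≈ 1239.842 keV·pm (i.e. 1239.842 eV·nm)

For E = 51.7 keV = 51700 eV:
λ = 1239.842 keV·pm / 51.7 keV
λ = 23.9815 pm

Calculate the Compton shift:
Δλ = λ_C(1 - cos(163°)) = 2.4263 × 1.9563
Δλ = 4.7466 pm

Final wavelength:
λ' = 23.9815 + 4.7466 = 28.7281 pm

Final energy:
E' = hc/λ' = 1239.842 / 28.7281 = 43.1579 keV

(Intermediate values are shown rounded; full precision is carried through to the final answer.)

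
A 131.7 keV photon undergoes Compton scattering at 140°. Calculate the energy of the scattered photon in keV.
90.5053 keV

First convert energy to wavelength:
λ = hc/E, with hc ≈ 1239.842 keV·pm (i.e. 1239.842 eV·nm)

For E = 131.7 keV = 131700 eV:
λ = 1239.842 keV·pm / 131.7 keV
λ = 9.4141 pm

Calculate the Compton shift:
Δλ = λ_C(1 - cos(140°)) = 2.4263 × 1.7660
Δλ = 4.2850 pm

Final wavelength:
λ' = 9.4141 + 4.2850 = 13.6991 pm

Final energy:
E' = hc/λ' = 1239.842 / 13.6991 = 90.5053 keV

(Intermediate values are shown rounded; full precision is carried through to the final answer.)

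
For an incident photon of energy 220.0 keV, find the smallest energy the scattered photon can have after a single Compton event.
118.2123 keV (at θ = 180°)

The scattered photon has minimum energy when its wavelength is maximum, i.e., when the Compton shift Δλ = λ_C(1 − cos θ) is maximum. This occurs at θ = 180° (backscattering), giving Δλ_max = 2λ_C = 4.8526 pm.

Initial wavelength: λ₀ = hc/E₀ = 5.6356 pm
Maximum final wavelength: λ'_max = λ₀ + 2λ_C = 5.6356 + 4.8526 = 10.4883 pm
Minimum final energy: E'_min = hc/λ'_max = 118.2123 keV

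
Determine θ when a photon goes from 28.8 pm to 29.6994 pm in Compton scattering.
51.00°

First find the wavelength shift:
Δλ = λ' - λ = 29.6994 - 28.8 = 0.8994 pm

Using Δλ = λ_C(1 - cos θ), with λ_C = h/(m_e·c) ≈ 2.42631024 pm:
cos θ = 1 - Δλ/λ_C
cos θ = 1 - 0.8994/2.42631024
cos θ = 0.629314

θ = arccos(0.629314)
θ = 51.00°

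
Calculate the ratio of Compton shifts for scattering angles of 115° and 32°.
115° produces the larger shift by a factor of 9.362

Calculate both shifts using Δλ = λ_C(1 - cos θ):

For θ₁ = 32°:
Δλ₁ = 2.4263 × (1 - cos(32°))
Δλ₁ = 2.4263 × 0.1520
Δλ₁ = 0.3687 pm

For θ₂ = 115°:
Δλ₂ = 2.4263 × (1 - cos(115°))
Δλ₂ = 2.4263 × 1.4226
Δλ₂ = 3.4517 pm

The 115° angle produces the larger shift.
Ratio: 3.4517/0.3687 = 9.362

(Intermediate values are shown rounded; full precision is carried through to the final answer.)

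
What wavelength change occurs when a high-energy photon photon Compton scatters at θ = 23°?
0.1929 pm

Using the Compton scattering formula:
Δλ = λ_C(1 - cos θ)

where λ_C = h/(m_e·c) ≈ 2.4263 pm is the Compton wavelength of an electron.

For θ = 23°:
cos(23°) = 0.9205
1 - cos(23°) = 0.0795

Δλ = 2.4263 × 0.0795
Δλ = 0.1929 pm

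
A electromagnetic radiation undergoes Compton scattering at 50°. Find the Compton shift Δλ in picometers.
0.8667 pm

Using the Compton scattering formula:
Δλ = λ_C(1 - cos θ)

where λ_C = h/(m_e·c) ≈ 2.4263 pm is the Compton wavelength of an electron.

For θ = 50°:
cos(50°) = 0.6428
1 - cos(50°) = 0.3572

Δλ = 2.4263 × 0.3572
Δλ = 0.8667 pm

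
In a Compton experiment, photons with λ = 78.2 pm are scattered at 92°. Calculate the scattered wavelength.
80.7110 pm

Using the Compton scattering formula:
λ' = λ + Δλ = λ + λ_C(1 - cos θ)

Given:
- Initial wavelength λ = 78.2 pm
- Scattering angle θ = 92°
- Compton wavelength λ_C ≈ 2.4263 pm

Calculate the shift:
Δλ = 2.4263 × (1 - cos(92°))
Δλ = 2.4263 × 1.0349
Δλ = 2.5110 pm

Final wavelength:
λ' = 78.2 + 2.5110 = 80.7110 pm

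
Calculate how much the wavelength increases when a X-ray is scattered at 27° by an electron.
0.2645 pm

Using the Compton scattering formula:
Δλ = λ_C(1 - cos θ)

where λ_C = h/(m_e·c) ≈ 2.4263 pm is the Compton wavelength of an electron.

For θ = 27°:
cos(27°) = 0.8910
1 - cos(27°) = 0.1090

Δλ = 2.4263 × 0.1090
Δλ = 0.2645 pm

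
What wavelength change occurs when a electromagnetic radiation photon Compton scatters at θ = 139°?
4.2575 pm

Using the Compton scattering formula:
Δλ = λ_C(1 - cos θ)

where λ_C = h/(m_e·c) ≈ 2.4263 pm is the Compton wavelength of an electron.

For θ = 139°:
cos(139°) = -0.7547
1 - cos(139°) = 1.7547

Δλ = 2.4263 × 1.7547
Δλ = 4.2575 pm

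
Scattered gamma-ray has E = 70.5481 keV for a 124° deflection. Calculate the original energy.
89.9001 keV

Convert final energy to wavelength (hc ≈ 1239.842 keV·pm):
λ' = hc/E' = 1239.842 / 70.5481 = 17.5744 pm

Calculate the Compton shift:
Δλ = λ_C(1 - cos(124°))
Δλ = 2.4263 × (1 - cos(124°))
Δλ = 3.7831 pm

Initial wavelength:
λ = λ' - Δλ = 17.5744 - 3.7831 = 13.7913 pm

Initial energy:
E = hc/λ = 1239.842 / 13.7913 = 89.9001 keV

(Intermediate values are shown rounded; full precision is carried through to the final answer.)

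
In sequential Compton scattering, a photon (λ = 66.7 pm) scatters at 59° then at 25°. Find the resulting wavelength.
68.1040 pm

Apply Compton shift twice:

First scattering at θ₁ = 59°:
Δλ₁ = λ_C(1 - cos(59°))
Δλ₁ = 2.4263 × 0.4850
Δλ₁ = 1.1767 pm

After first scattering:
λ₁ = 66.7 + 1.1767 = 67.8767 pm

Second scattering at θ₂ = 25°:
Δλ₂ = λ_C(1 - cos(25°))
Δλ₂ = 2.4263 × 0.0937
Δλ₂ = 0.2273 pm

Final wavelength:
λ₂ = 67.8767 + 0.2273 = 68.1040 pm

Total shift: Δλ_total = 1.1767 + 0.2273 = 1.4040 pm

(Intermediate values are shown rounded; full precision is carried through to the final answer.)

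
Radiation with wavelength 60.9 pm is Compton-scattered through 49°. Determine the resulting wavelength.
61.7345 pm

Using the Compton scattering formula:
λ' = λ + Δλ = λ + λ_C(1 - cos θ)

Given:
- Initial wavelength λ = 60.9 pm
- Scattering angle θ = 49°
- Compton wavelength λ_C ≈ 2.4263 pm

Calculate the shift:
Δλ = 2.4263 × (1 - cos(49°))
Δλ = 2.4263 × 0.3439
Δλ = 0.8345 pm

Final wavelength:
λ' = 60.9 + 0.8345 = 61.7345 pm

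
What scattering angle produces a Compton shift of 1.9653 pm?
79.05°

From the Compton formula Δλ = λ_C(1 - cos θ), we can solve for θ:

cos θ = 1 - Δλ/λ_C

Given:
- Δλ = 1.9653 pm
- λ_C = h/(m_e·c) ≈ 2.42631024 pm

cos θ = 1 - 1.9653/2.42631024
cos θ = 1 - 0.809995
cos θ = 0.190005

θ = arccos(0.190005)
θ = 79.05°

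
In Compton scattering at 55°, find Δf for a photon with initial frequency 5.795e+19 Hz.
9.658e+18 Hz (decrease)

Convert frequency to wavelength (c = 299792458 m/s):
λ₀ = c/f₀ = 299792458/5.795e+19 = 5.1732952e-12 m = 5.1733 pm

Calculate Compton shift:
Δλ = λ_C(1 - cos(55°)) = 1.0346 pm

Final wavelength:
λ' = λ₀ + Δλ = 5.1733 + 1.0346 = 6.2079 pm

Final frequency:
f' = c/λ' = 299792458/6.2079311e-12 = 4.8291847e+19 Hz

Frequency shift (decrease):
Δf = f₀ - f' = 5.795e+19 - 4.8291847e+19 = 9.658e+18 Hz

(Intermediate values are shown rounded; full precision is carried through to the final answer.)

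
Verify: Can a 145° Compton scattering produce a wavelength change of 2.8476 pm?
No, inconsistent

Calculate the expected shift for θ = 145°:

Δλ_expected = λ_C(1 - cos(145°))
Δλ_expected = 2.4263 × (1 - cos(145°))
Δλ_expected = 2.4263 × 1.8192
Δλ_expected = 4.4138 pm

Given shift: 2.8476 pm
Expected shift: 4.4138 pm
Difference: 1.5662 pm

The values do not match. The given shift corresponds to θ ≈ 100.0°, not 145°.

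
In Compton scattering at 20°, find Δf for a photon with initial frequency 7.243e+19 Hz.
2.473e+18 Hz (decrease)

Convert frequency to wavelength (c = 299792458 m/s):
λ₀ = c/f₀ = 299792458/7.243e+19 = 4.1390647e-12 m = 4.1391 pm

Calculate Compton shift:
Δλ = λ_C(1 - cos(20°)) = 0.1463 pm

Final wavelength:
λ' = λ₀ + Δλ = 4.1391 + 0.1463 = 4.2854 pm

Final frequency:
f' = c/λ' = 299792458/4.2853891e-12 = 6.9956881e+19 Hz

Frequency shift (decrease):
Δf = f₀ - f' = 7.243e+19 - 6.9956881e+19 = 2.473e+18 Hz

(Intermediate values are shown rounded; full precision is carried through to the final answer.)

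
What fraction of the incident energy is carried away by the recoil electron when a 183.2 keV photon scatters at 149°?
0.3997 (or 39.97%)

Calculate initial and final photon energies:

Initial: E₀ = 183.2 keV → λ₀ = 6.7677 pm
Compton shift: Δλ = 4.5061 pm
Final wavelength: λ' = 11.2738 pm
Final energy: E' = 109.9759 keV

Fractional energy loss:
(E₀ - E')/E₀ = (183.2000 - 109.9759)/183.2000
= 73.2241/183.2000
= 0.3997
= 39.97%

(Intermediate values are shown rounded; full precision is carried through to the final answer.)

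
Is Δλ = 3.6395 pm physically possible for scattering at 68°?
No, inconsistent

Calculate the expected shift for θ = 68°:

Δλ_expected = λ_C(1 - cos(68°))
Δλ_expected = 2.4263 × (1 - cos(68°))
Δλ_expected = 2.4263 × 0.6254
Δλ_expected = 1.5174 pm

Given shift: 3.6395 pm
Expected shift: 1.5174 pm
Difference: 2.1221 pm

The values do not match. The given shift corresponds to θ ≈ 120.0°, not 68°.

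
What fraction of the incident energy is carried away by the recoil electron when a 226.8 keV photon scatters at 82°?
0.2764 (or 27.64%)

Calculate initial and final photon energies:

Initial: E₀ = 226.8 keV → λ₀ = 5.4667 pm
Compton shift: Δλ = 2.0886 pm
Final wavelength: λ' = 7.5553 pm
Final energy: E' = 164.1021 keV

Fractional energy loss:
(E₀ - E')/E₀ = (226.8000 - 164.1021)/226.8000
= 62.6979/226.8000
= 0.2764
= 27.64%

(Intermediate values are shown rounded; full precision is carried through to the final answer.)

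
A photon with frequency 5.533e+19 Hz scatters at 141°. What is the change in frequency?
2.452e+19 Hz (decrease)

Convert frequency to wavelength (c = 299792458 m/s):
λ₀ = c/f₀ = 299792458/5.533e+19 = 5.4182624e-12 m = 5.4183 pm

Calculate Compton shift:
Δλ = λ_C(1 - cos(141°)) = 4.3119 pm

Final wavelength:
λ' = λ₀ + Δλ = 5.4183 + 4.3119 = 9.7302 pm

Final frequency:
f' = c/λ' = 299792458/9.7301698e-12 = 3.0810609e+19 Hz

Frequency shift (decrease):
Δf = f₀ - f' = 5.533e+19 - 3.0810609e+19 = 2.452e+19 Hz

(Intermediate values are shown rounded; full precision is carried through to the final answer.)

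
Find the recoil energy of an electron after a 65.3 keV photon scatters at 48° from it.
2.6490 keV

By energy conservation: K_e = E_initial - E_final

First find the scattered photon energy:
Initial wavelength: λ = hc/E = 18.9869 pm
Compton shift: Δλ = λ_C(1 - cos(48°)) = 0.8028 pm
Final wavelength: λ' = 18.9869 + 0.8028 = 19.7897 pm
Final photon energy: E' = hc/λ' = 62.6510 keV

Electron kinetic energy:
K_e = E - E' = 65.3000 - 62.6510 = 2.6490 keV

(Intermediate values are shown rounded; full precision is carried through to the final answer.)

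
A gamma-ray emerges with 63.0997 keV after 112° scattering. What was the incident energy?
76.0000 keV

Convert final energy to wavelength (hc ≈ 1239.842 keV·pm):
λ' = hc/E' = 1239.842 / 63.0997 = 19.6489 pm

Calculate the Compton shift:
Δλ = λ_C(1 - cos(112°))
Δλ = 2.4263 × (1 - cos(112°))
Δλ = 3.3352 pm

Initial wavelength:
λ = λ' - Δλ = 19.6489 - 3.3352 = 16.3137 pm

Initial energy:
E = hc/λ = 1239.842 / 16.3137 = 76.0000 keV

(Intermediate values are shown rounded; full precision is carried through to the final answer.)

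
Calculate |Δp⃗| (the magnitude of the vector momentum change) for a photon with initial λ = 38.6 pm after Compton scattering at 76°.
2.0665e-23 kg·m/s

Photon momentum magnitude is p = h/λ.

Initial momentum:
p₀ = h/λ = 6.6261e-34/3.8600e-11 = 1.7166e-23 kg·m/s

After scattering:
λ' = λ + Δλ = 38.6 + 1.8393 = 40.4393 pm
p' = h/λ' = 6.6261e-34/4.0439e-11 = 1.6385e-23 kg·m/s

Momentum is a vector; the scattered photon's direction makes angle θ = 76° with the incident direction. The magnitude of the vector change Δp⃗ = p⃗₀ − p⃗' is found from the law of cosines:
|Δp⃗|² = p₀² + p'² − 2p₀p'cos θ
|Δp⃗|² = (1.7166e-23)² + (1.6385e-23)² − 2·1.7166e-23·1.6385e-23·cos(76°)
|Δp⃗| = 2.0665e-23 kg·m/s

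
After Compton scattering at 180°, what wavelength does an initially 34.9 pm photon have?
39.7526 pm

Using the Compton formula: λ' = λ + λ_C(1 − cos θ)

For θ = 180°, cos θ = -1 (exact) = -1.0000, so:
1 − cos 180° = 1 − (-1) = 2.0000

Δλ = λ_C × 2.0000 = 2.4263 × 2.0000 = 4.8526 pm

λ' = 34.9 + 4.8526 = 39.7526 pm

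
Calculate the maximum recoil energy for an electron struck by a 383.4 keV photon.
230.0762 keV

Maximum energy transfer occurs at θ = 180° (backscattering).

Initial photon: E₀ = 383.4 keV → λ₀ = 3.2338 pm

Maximum Compton shift (at 180°):
Δλ_max = 2λ_C = 2 × 2.4263 = 4.8526 pm

Final wavelength:
λ' = 3.2338 + 4.8526 = 8.0864 pm

Minimum photon energy (maximum energy to electron):
E'_min = hc/λ' = 153.3238 keV

Maximum electron kinetic energy:
K_max = E₀ - E'_min = 383.4000 - 153.3238 = 230.0762 keV

(Intermediate values are shown rounded; full precision is carried through to the final answer.)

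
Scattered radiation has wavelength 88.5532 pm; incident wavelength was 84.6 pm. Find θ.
129.00°

First find the wavelength shift:
Δλ = λ' - λ = 88.5532 - 84.6 = 3.9532 pm

Using Δλ = λ_C(1 - cos θ), with λ_C = h/(m_e·c) ≈ 2.42631024 pm:
cos θ = 1 - Δλ/λ_C
cos θ = 1 - 3.9532/2.42631024
cos θ = -0.629305

θ = arccos(-0.629305)
θ = 129.00°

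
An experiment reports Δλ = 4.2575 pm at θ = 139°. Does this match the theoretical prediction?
Yes, consistent

Calculate the expected shift for θ = 139°:

Δλ_expected = λ_C(1 - cos(139°))
Δλ_expected = 2.4263 × (1 - cos(139°))
Δλ_expected = 2.4263 × 1.7547
Δλ_expected = 4.2575 pm

Given shift: 4.2575 pm
Expected shift: 4.2575 pm
Difference: 0.0000 pm

The values match. This is consistent with Compton scattering at the stated angle.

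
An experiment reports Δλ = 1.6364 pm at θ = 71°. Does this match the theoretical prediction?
Yes, consistent

Calculate the expected shift for θ = 71°:

Δλ_expected = λ_C(1 - cos(71°))
Δλ_expected = 2.4263 × (1 - cos(71°))
Δλ_expected = 2.4263 × 0.6744
Δλ_expected = 1.6364 pm

Given shift: 1.6364 pm
Expected shift: 1.6364 pm
Difference: 0.0000 pm

The values match. This is consistent with Compton scattering at the stated angle.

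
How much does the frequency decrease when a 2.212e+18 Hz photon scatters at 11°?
7.273e+14 Hz (decrease)

Convert frequency to wavelength (c = 299792458 m/s):
λ₀ = c/f₀ = 299792458/2.212e+18 = 1.3553004e-10 m = 135.5300 pm

Calculate Compton shift:
Δλ = λ_C(1 - cos(11°)) = 0.0446 pm

Final wavelength:
λ' = λ₀ + Δλ = 135.5300 + 0.0446 = 135.5746 pm

Final frequency:
f' = c/λ' = 299792458/1.3557462e-10 = 2.2112727e+18 Hz

Frequency shift (decrease):
Δf = f₀ - f' = 2.212e+18 - 2.2112727e+18 = 7.273e+14 Hz

(Intermediate values are shown rounded; full precision is carried through to the final answer.)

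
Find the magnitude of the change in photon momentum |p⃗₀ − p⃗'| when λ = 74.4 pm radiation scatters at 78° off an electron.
1.1070e-23 kg·m/s

Photon momentum magnitude is p = h/λ.

Initial momentum:
p₀ = h/λ = 6.6261e-34/7.4400e-11 = 8.9060e-24 kg·m/s

After scattering:
λ' = λ + Δλ = 74.4 + 1.9219 = 76.3219 pm
p' = h/λ' = 6.6261e-34/7.6322e-11 = 8.6817e-24 kg·m/s

Momentum is a vector; the scattered photon's direction makes angle θ = 78° with the incident direction. The magnitude of the vector change Δp⃗ = p⃗₀ − p⃗' is found from the law of cosines:
|Δp⃗|² = p₀² + p'² − 2p₀p'cos θ
|Δp⃗|² = (8.9060e-24)² + (8.6817e-24)² − 2·8.9060e-24·8.6817e-24·cos(78°)
|Δp⃗| = 1.1070e-23 kg·m/s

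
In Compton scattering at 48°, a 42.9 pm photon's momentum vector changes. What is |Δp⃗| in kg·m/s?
1.2452e-23 kg·m/s

Photon momentum magnitude is p = h/λ.

Initial momentum:
p₀ = h/λ = 6.6261e-34/4.2900e-11 = 1.5445e-23 kg·m/s

After scattering:
λ' = λ + Δλ = 42.9 + 0.8028 = 43.7028 pm
p' = h/λ' = 6.6261e-34/4.3703e-11 = 1.5162e-23 kg·m/s

Momentum is a vector; the scattered photon's direction makes angle θ = 48° with the incident direction. The magnitude of the vector change Δp⃗ = p⃗₀ − p⃗' is found from the law of cosines:
|Δp⃗|² = p₀² + p'² − 2p₀p'cos θ
|Δp⃗|² = (1.5445e-23)² + (1.5162e-23)² − 2·1.5445e-23·1.5162e-23·cos(48°)
|Δp⃗| = 1.2452e-23 kg·m/s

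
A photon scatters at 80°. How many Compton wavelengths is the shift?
0.8264 λ_C

The Compton shift formula is:
Δλ = λ_C(1 - cos θ)

Dividing both sides by λ_C:
Δλ/λ_C = 1 - cos θ

For θ = 80°:
Δλ/λ_C = 1 - cos(80°)
Δλ/λ_C = 1 - 0.1736
Δλ/λ_C = 0.8264

This means the shift is 0.8264 × λ_C = 2.0050 pm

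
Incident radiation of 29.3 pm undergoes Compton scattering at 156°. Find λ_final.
33.9429 pm

Using the Compton scattering formula:
λ' = λ + Δλ = λ + λ_C(1 - cos θ)

Given:
- Initial wavelength λ = 29.3 pm
- Scattering angle θ = 156°
- Compton wavelength λ_C ≈ 2.4263 pm

Calculate the shift:
Δλ = 2.4263 × (1 - cos(156°))
Δλ = 2.4263 × 1.9135
Δλ = 4.6429 pm

Final wavelength:
λ' = 29.3 + 4.6429 = 33.9429 pm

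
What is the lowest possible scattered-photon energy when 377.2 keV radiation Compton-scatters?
152.3226 keV (at θ = 180°)

The scattered photon has minimum energy when its wavelength is maximum, i.e., when the Compton shift Δλ = λ_C(1 − cos θ) is maximum. This occurs at θ = 180° (backscattering), giving Δλ_max = 2λ_C = 4.8526 pm.

Initial wavelength: λ₀ = hc/E₀ = 3.2870 pm
Maximum final wavelength: λ'_max = λ₀ + 2λ_C = 3.2870 + 4.8526 = 8.1396 pm
Minimum final energy: E'_min = hc/λ'_max = 152.3226 keV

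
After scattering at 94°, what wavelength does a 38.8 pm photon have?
41.3956 pm

Using the Compton scattering formula:
λ' = λ + Δλ = λ + λ_C(1 - cos θ)

Given:
- Initial wavelength λ = 38.8 pm
- Scattering angle θ = 94°
- Compton wavelength λ_C ≈ 2.4263 pm

Calculate the shift:
Δλ = 2.4263 × (1 - cos(94°))
Δλ = 2.4263 × 1.0698
Δλ = 2.5956 pm

Final wavelength:
λ' = 38.8 + 2.5956 = 41.3956 pm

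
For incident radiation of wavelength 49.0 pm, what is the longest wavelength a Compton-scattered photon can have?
53.8526 pm (at θ = 180°)

The Compton shift is Δλ = λ_C(1 − cos θ).

Since cos θ ranges from −1 to 1, the factor (1 − cos θ) ranges from 0 to 2; the maximum shift occurs at θ = 180° (backscattering):
Δλ_max = 2λ_C = 2 × 2.4263 pm = 4.8526 pm

Maximum scattered wavelength:
λ'_max = λ₀ + Δλ_max = 49.0 + 4.8526 = 53.8526 pm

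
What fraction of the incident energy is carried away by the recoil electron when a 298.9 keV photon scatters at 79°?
0.3213 (or 32.13%)

Calculate initial and final photon energies:

Initial: E₀ = 298.9 keV → λ₀ = 4.1480 pm
Compton shift: Δλ = 1.9633 pm
Final wavelength: λ' = 6.1114 pm
Final energy: E' = 202.8748 keV

Fractional energy loss:
(E₀ - E')/E₀ = (298.9000 - 202.8748)/298.9000
= 96.0252/298.9000
= 0.3213
= 32.13%

(Intermediate values are shown rounded; full precision is carried through to the final answer.)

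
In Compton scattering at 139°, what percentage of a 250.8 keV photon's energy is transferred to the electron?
0.4627 (or 46.27%)

Calculate initial and final photon energies:

Initial: E₀ = 250.8 keV → λ₀ = 4.9435 pm
Compton shift: Δλ = 4.2575 pm
Final wavelength: λ' = 9.2010 pm
Final energy: E' = 134.7505 keV

Fractional energy loss:
(E₀ - E')/E₀ = (250.8000 - 134.7505)/250.8000
= 116.0495/250.8000
= 0.4627
= 46.27%

(Intermediate values are shown rounded; full precision is carried through to the final answer.)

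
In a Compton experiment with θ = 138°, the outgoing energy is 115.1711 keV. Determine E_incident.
189.6999 keV

Convert final energy to wavelength (hc ≈ 1239.842 keV·pm):
λ' = hc/E' = 1239.842 / 115.1711 = 10.7652 pm

Calculate the Compton shift:
Δλ = λ_C(1 - cos(138°))
Δλ = 2.4263 × (1 - cos(138°))
Δλ = 4.2294 pm

Initial wavelength:
λ = λ' - Δλ = 10.7652 - 4.2294 = 6.5358 pm

Initial energy:
E = hc/λ = 1239.842 / 6.5358 = 189.6999 keV

(Intermediate values are shown rounded; full precision is carried through to the final answer.)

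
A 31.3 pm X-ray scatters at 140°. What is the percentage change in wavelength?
13.6900%

Calculate the Compton shift:
Δλ = λ_C(1 - cos(140°))
Δλ = 2.4263 × (1 - cos(140°))
Δλ = 2.4263 × 1.7660
Δλ = 4.2850 pm

Percentage change:
(Δλ/λ₀) × 100 = (4.2850/31.3) × 100
= 13.6900%

(Intermediate values are shown rounded; full precision is carried through to the final answer.)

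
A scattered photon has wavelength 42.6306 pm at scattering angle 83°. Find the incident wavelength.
40.5000 pm

From λ' = λ + Δλ, we have λ = λ' - Δλ

First calculate the Compton shift:
Δλ = λ_C(1 - cos θ)
Δλ = 2.4263 × (1 - cos(83°))
Δλ = 2.4263 × 0.8781
Δλ = 2.1306 pm

Initial wavelength:
λ = λ' - Δλ
λ = 42.6306 - 2.1306
λ = 40.5000 pm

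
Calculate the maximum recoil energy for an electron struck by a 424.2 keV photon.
264.7429 keV

Maximum energy transfer occurs at θ = 180° (backscattering).

Initial photon: E₀ = 424.2 keV → λ₀ = 2.9228 pm

Maximum Compton shift (at 180°):
Δλ_max = 2λ_C = 2 × 2.4263 = 4.8526 pm

Final wavelength:
λ' = 2.9228 + 4.8526 = 7.7754 pm

Minimum photon energy (maximum energy to electron):
E'_min = hc/λ' = 159.4571 keV

Maximum electron kinetic energy:
K_max = E₀ - E'_min = 424.2000 - 159.4571 = 264.7429 keV

(Intermediate values are shown rounded; full precision is carried through to the final answer.)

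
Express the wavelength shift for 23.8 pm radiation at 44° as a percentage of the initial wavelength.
2.8612%

Calculate the Compton shift:
Δλ = λ_C(1 - cos(44°))
Δλ = 2.4263 × (1 - cos(44°))
Δλ = 2.4263 × 0.2807
Δλ = 0.6810 pm

Percentage change:
(Δλ/λ₀) × 100 = (0.6810/23.8) × 100
= 2.8612%

(Intermediate values are shown rounded; full precision is carried through to the final answer.)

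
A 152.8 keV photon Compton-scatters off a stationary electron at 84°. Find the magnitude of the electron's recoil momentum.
9.8579e-23 kg·m/s

The electron is initially at rest, so by conservation of momentum:
p⃗_e = p⃗₀ − p⃗'  (incident photon momentum minus scattered photon momentum)

Photon momentum magnitudes (p = h/λ = E/c):
λ₀ = hc/E₀ = 8.1141 pm → p₀ = h/λ₀ = 8.1661e-23 kg·m/s
Δλ = λ_C(1 − cos 84°) = 2.1727 pm
λ' = 10.2868 pm → p' = h/λ' = 6.4413e-23 kg·m/s

The scattered photon makes angle θ = 84° with the incident direction, so by the law of cosines:
|p⃗_e|² = p₀² + p'² − 2p₀p'cos θ
|p⃗_e|² = (8.1661e-23)² + (6.4413e-23)² − 2·8.1661e-23·6.4413e-23·cos(84°)
|p⃗_e| = 9.8579e-23 kg·m/s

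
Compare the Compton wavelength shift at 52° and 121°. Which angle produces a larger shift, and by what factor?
121° produces the larger shift by a factor of 3.942

Calculate both shifts using Δλ = λ_C(1 - cos θ):

For θ₁ = 52°:
Δλ₁ = 2.4263 × (1 - cos(52°))
Δλ₁ = 2.4263 × 0.3843
Δλ₁ = 0.9325 pm

For θ₂ = 121°:
Δλ₂ = 2.4263 × (1 - cos(121°))
Δλ₂ = 2.4263 × 1.5150
Δλ₂ = 3.6760 pm

The 121° angle produces the larger shift.
Ratio: 3.6760/0.9325 = 3.942

(Intermediate values are shown rounded; full precision is carried through to the final answer.)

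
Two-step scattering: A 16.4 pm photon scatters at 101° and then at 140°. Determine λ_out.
23.5742 pm

Apply Compton shift twice:

First scattering at θ₁ = 101°:
Δλ₁ = λ_C(1 - cos(101°))
Δλ₁ = 2.4263 × 1.1908
Δλ₁ = 2.8893 pm

After first scattering:
λ₁ = 16.4 + 2.8893 = 19.2893 pm

Second scattering at θ₂ = 140°:
Δλ₂ = λ_C(1 - cos(140°))
Δλ₂ = 2.4263 × 1.7660
Δλ₂ = 4.2850 pm

Final wavelength:
λ₂ = 19.2893 + 4.2850 = 23.5742 pm

Total shift: Δλ_total = 2.8893 + 4.2850 = 7.1742 pm

(Intermediate values are shown rounded; full precision is carried through to the final answer.)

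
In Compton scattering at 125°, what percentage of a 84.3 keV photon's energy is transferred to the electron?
0.2061 (or 20.61%)

Calculate initial and final photon energies:

Initial: E₀ = 84.3 keV → λ₀ = 14.7075 pm
Compton shift: Δλ = 3.8180 pm
Final wavelength: λ' = 18.5255 pm
Final energy: E' = 66.9263 keV

Fractional energy loss:
(E₀ - E')/E₀ = (84.3000 - 66.9263)/84.3000
= 17.3737/84.3000
= 0.2061
= 20.61%

(Intermediate values are shown rounded; full precision is carried through to the final answer.)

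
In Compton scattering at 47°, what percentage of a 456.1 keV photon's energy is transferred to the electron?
0.2211 (or 22.11%)

Calculate initial and final photon energies:

Initial: E₀ = 456.1 keV → λ₀ = 2.7184 pm
Compton shift: Δλ = 0.7716 pm
Final wavelength: λ' = 3.4899 pm
Final energy: E' = 355.2631 keV

Fractional energy loss:
(E₀ - E')/E₀ = (456.1000 - 355.2631)/456.1000
= 100.8369/456.1000
= 0.2211
= 22.11%

(Intermediate values are shown rounded; full precision is carried through to the final answer.)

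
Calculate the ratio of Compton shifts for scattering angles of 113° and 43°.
113° produces the larger shift by a factor of 5.177

Calculate both shifts using Δλ = λ_C(1 - cos θ):

For θ₁ = 43°:
Δλ₁ = 2.4263 × (1 - cos(43°))
Δλ₁ = 2.4263 × 0.2686
Δλ₁ = 0.6518 pm

For θ₂ = 113°:
Δλ₂ = 2.4263 × (1 - cos(113°))
Δλ₂ = 2.4263 × 1.3907
Δλ₂ = 3.3743 pm

The 113° angle produces the larger shift.
Ratio: 3.3743/0.6518 = 5.177

(Intermediate values are shown rounded; full precision is carried through to the final answer.)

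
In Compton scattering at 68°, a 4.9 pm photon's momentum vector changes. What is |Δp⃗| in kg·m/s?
1.3596e-22 kg·m/s

Photon momentum magnitude is p = h/λ.

Initial momentum:
p₀ = h/λ = 6.6261e-34/4.9000e-12 = 1.3523e-22 kg·m/s

After scattering:
λ' = λ + Δλ = 4.9 + 1.5174 = 6.4174 pm
p' = h/λ' = 6.6261e-34/6.4174e-12 = 1.0325e-22 kg·m/s

Momentum is a vector; the scattered photon's direction makes angle θ = 68° with the incident direction. The magnitude of the vector change Δp⃗ = p⃗₀ − p⃗' is found from the law of cosines:
|Δp⃗|² = p₀² + p'² − 2p₀p'cos θ
|Δp⃗|² = (1.3523e-22)² + (1.0325e-22)² − 2·1.3523e-22·1.0325e-22·cos(68°)
|Δp⃗| = 1.3596e-22 kg·m/s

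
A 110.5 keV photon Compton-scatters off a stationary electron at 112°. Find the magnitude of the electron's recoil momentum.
8.7028e-23 kg·m/s

The electron is initially at rest, so by conservation of momentum:
p⃗_e = p⃗₀ − p⃗'  (incident photon momentum minus scattered photon momentum)

Photon momentum magnitudes (p = h/λ = E/c):
λ₀ = hc/E₀ = 11.2203 pm → p₀ = h/λ₀ = 5.9054e-23 kg·m/s
Δλ = λ_C(1 − cos 112°) = 3.3352 pm
λ' = 14.5555 pm → p' = h/λ' = 4.5523e-23 kg·m/s

The scattered photon makes angle θ = 112° with the incident direction, so by the law of cosines:
|p⃗_e|² = p₀² + p'² − 2p₀p'cos θ
|p⃗_e|² = (5.9054e-23)² + (4.5523e-23)² − 2·5.9054e-23·4.5523e-23·cos(112°)
|p⃗_e| = 8.7028e-23 kg·m/s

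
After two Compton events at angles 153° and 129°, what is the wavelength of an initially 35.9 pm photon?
44.4414 pm

Apply Compton shift twice:

First scattering at θ₁ = 153°:
Δλ₁ = λ_C(1 - cos(153°))
Δλ₁ = 2.4263 × 1.8910
Δλ₁ = 4.5882 pm

After first scattering:
λ₁ = 35.9 + 4.5882 = 40.4882 pm

Second scattering at θ₂ = 129°:
Δλ₂ = λ_C(1 - cos(129°))
Δλ₂ = 2.4263 × 1.6293
Δλ₂ = 3.9532 pm

Final wavelength:
λ₂ = 40.4882 + 3.9532 = 44.4414 pm

Total shift: Δλ_total = 4.5882 + 3.9532 = 8.5414 pm

(Intermediate values are shown rounded; full precision is carried through to the final answer.)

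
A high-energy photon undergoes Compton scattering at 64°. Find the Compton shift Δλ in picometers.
1.3627 pm

Using the Compton scattering formula:
Δλ = λ_C(1 - cos θ)

where λ_C = h/(m_e·c) ≈ 2.4263 pm is the Compton wavelength of an electron.

For θ = 64°:
cos(64°) = 0.4384
1 - cos(64°) = 0.5616

Δλ = 2.4263 × 0.5616
Δλ = 1.3627 pm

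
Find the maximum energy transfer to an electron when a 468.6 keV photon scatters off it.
303.2539 keV

Maximum energy transfer occurs at θ = 180° (backscattering).

Initial photon: E₀ = 468.6 keV → λ₀ = 2.6458 pm

Maximum Compton shift (at 180°):
Δλ_max = 2λ_C = 2 × 2.4263 = 4.8526 pm

Final wavelength:
λ' = 2.6458 + 4.8526 = 7.4985 pm

Minimum photon energy (maximum energy to electron):
E'_min = hc/λ' = 165.3461 keV

Maximum electron kinetic energy:
K_max = E₀ - E'_min = 468.6000 - 165.3461 = 303.2539 keV

(Intermediate values are shown rounded; full precision is carried through to the final answer.)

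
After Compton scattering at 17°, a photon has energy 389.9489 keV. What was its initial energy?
403.4000 keV

Convert final energy to wavelength (hc ≈ 1239.842 keV·pm):
λ' = hc/E' = 1239.842 / 389.9489 = 3.1795 pm

Calculate the Compton shift:
Δλ = λ_C(1 - cos(17°))
Δλ = 2.4263 × (1 - cos(17°))
Δλ = 0.1060 pm

Initial wavelength:
λ = λ' - Δλ = 3.1795 - 0.1060 = 3.0735 pm

Initial energy:
E = hc/λ = 1239.842 / 3.0735 = 403.4000 keV

(Intermediate values are shown rounded; full precision is carried through to the final answer.)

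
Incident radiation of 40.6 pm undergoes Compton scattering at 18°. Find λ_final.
40.7188 pm

Using the Compton scattering formula:
λ' = λ + Δλ = λ + λ_C(1 - cos θ)

Given:
- Initial wavelength λ = 40.6 pm
- Scattering angle θ = 18°
- Compton wavelength λ_C ≈ 2.4263 pm

Calculate the shift:
Δλ = 2.4263 × (1 - cos(18°))
Δλ = 2.4263 × 0.0489
Δλ = 0.1188 pm

Final wavelength:
λ' = 40.6 + 0.1188 = 40.7188 pm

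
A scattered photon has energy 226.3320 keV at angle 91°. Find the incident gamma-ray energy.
412.0002 keV

Convert final energy to wavelength (hc ≈ 1239.842 keV·pm):
λ' = hc/E' = 1239.842 / 226.3320 = 5.4780 pm

Calculate the Compton shift:
Δλ = λ_C(1 - cos(91°))
Δλ = 2.4263 × (1 - cos(91°))
Δλ = 2.4687 pm

Initial wavelength:
λ = λ' - Δλ = 5.4780 - 2.4687 = 3.0093 pm

Initial energy:
E = hc/λ = 1239.842 / 3.0093 = 412.0002 keV

(Intermediate values are shown rounded; full precision is carried through to the final answer.)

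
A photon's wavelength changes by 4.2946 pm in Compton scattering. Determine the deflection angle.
140.36°

From the Compton formula Δλ = λ_C(1 - cos θ), we can solve for θ:

cos θ = 1 - Δλ/λ_C

Given:
- Δλ = 4.2946 pm
- λ_C = h/(m_e·c) ≈ 2.42631024 pm

cos θ = 1 - 4.2946/2.42631024
cos θ = 1 - 1.770013
cos θ = -0.770013

θ = arccos(-0.770013)
θ = 140.36°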